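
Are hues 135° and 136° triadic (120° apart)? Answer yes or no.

Angular distance: |135 − 136| = 1 = 1°.
Triadic (120° apart) requires 120°.

no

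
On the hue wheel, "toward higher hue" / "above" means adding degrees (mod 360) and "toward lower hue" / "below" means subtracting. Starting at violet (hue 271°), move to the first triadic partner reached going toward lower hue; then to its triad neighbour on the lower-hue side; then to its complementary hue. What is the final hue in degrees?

−120° (triadic ↓): 271 − 120 = 151°
−120° (triadic ↓): 151 − 120 = 31°
+180° (complement): 31 + 180 = 211°

211°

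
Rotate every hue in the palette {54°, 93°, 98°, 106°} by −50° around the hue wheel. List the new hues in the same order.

54 − 50 = 4°
93 − 50 = 43°
98 − 50 = 48°
106 − 50 = 56°

4°, 43°, 48°, 56°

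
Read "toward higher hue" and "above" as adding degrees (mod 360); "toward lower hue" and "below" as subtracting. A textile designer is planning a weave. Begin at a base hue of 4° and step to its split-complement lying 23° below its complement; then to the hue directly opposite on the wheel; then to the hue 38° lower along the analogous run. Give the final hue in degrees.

4 + 157 = 161°   (split-comp 23° ↓)
161 + 180 = 341°   (complement)
341 − 38 = 303°   (analog 38° ↓)

303°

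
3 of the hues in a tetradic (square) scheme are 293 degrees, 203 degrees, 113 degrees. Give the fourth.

A square tetradic scheme places four hues every 90°.
The full set through 113° is {23°, 113°, 203°, 293°}.
Given {113°, 203°, 293°}, the missing hue is 23°.

23°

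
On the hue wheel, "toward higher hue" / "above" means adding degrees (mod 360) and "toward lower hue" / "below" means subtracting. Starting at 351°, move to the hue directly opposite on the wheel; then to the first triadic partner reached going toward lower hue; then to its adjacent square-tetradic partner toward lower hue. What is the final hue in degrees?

+180° (complement): 351 + 180 = 531 → 531 − 360 = 171°
−120° (triadic ↓): 171 − 120 = 51°
−90° (square ↓): 51 − 90 = -39 → -39 + 360 = 321°

321°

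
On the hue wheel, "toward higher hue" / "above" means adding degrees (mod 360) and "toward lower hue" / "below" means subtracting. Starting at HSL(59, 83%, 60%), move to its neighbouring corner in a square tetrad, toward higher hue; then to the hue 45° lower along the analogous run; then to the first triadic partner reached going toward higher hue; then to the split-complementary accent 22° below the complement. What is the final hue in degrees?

+90° (square ↑): 59 + 90 = 149°
−45° (analog 45° ↓): 149 − 45 = 104°
+120° (triadic ↑): 104 + 120 = 224°
+158° (split-comp 22° ↓): 224 + 158 = 382 → 382 − 360 = 22°

22°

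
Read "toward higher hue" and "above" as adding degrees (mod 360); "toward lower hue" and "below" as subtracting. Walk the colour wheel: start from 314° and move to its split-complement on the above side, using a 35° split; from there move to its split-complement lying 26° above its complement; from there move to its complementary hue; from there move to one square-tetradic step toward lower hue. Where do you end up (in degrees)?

+215° (split-comp 35° ↑): 314 + 215 = 529 → 529 − 360 = 169°
+206° (split-comp 26° ↑): 169 + 206 = 375 → 375 − 360 = 15°
+180° (complement): 15 + 180 = 195°
−90° (square ↓): 195 − 90 = 105°

105°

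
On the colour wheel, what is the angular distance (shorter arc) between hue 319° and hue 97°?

|319 − 97| = 222.
The shorter arc is 360 − 222 = 138°.

138°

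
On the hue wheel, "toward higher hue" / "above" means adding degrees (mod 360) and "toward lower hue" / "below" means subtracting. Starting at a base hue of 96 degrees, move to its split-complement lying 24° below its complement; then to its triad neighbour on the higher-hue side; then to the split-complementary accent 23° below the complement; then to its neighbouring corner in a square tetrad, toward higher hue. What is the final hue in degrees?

+156° (split-comp 24° ↓): 96 + 156 = 252°
+120° (triadic ↑): 252 + 120 = 372 → 372 − 360 = 12°
+157° (split-comp 23° ↓): 12 + 157 = 169°
+90° (square ↑): 169 + 90 = 259°

259°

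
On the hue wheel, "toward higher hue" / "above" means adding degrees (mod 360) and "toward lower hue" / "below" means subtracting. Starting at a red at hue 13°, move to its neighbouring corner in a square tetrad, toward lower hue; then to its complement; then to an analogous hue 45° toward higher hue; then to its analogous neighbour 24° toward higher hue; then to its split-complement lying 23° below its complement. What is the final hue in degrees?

square ↓ −90°: 13 − 90 = -77 → -77 + 360 = 283°
complement +180°: 283 + 180 = 463 → 463 − 360 = 103°
analog 45° ↑ +45°: 103 + 45 = 148°
analog 24° ↑ +24°: 148 + 24 = 172°
split-comp 23° ↓ +157°: 172 + 157 = 329°

329°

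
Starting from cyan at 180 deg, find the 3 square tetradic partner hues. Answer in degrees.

180 + 90 = 270°
180 + 180 = 360 → 360 − 360 = 0°
180 + 270 = 450 → 450 − 360 = 90°

270°, 0°, and 90°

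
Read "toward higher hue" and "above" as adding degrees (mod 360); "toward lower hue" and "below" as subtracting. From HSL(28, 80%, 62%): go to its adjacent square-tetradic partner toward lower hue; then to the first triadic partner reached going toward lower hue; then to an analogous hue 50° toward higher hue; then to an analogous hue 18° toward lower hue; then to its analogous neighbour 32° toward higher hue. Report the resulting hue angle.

242°

28 − 90 = -62 → -62 + 360 = 298°   (square ↓)
298 − 120 = 178°   (triadic ↓)
178 + 50 = 228°   (analog 50° ↑)
228 − 18 = 210°   (analog 18° ↓)
210 + 32 = 242°   (analog 32° ↑)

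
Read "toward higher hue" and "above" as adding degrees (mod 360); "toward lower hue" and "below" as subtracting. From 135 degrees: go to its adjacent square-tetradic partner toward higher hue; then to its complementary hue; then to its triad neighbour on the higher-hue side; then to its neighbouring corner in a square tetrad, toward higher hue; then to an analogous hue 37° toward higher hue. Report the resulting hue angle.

292°

+90° (square ↑): 135 + 90 = 225°
+180° (complement): 225 + 180 = 405 → 405 − 360 = 45°
+120° (triadic ↑): 45 + 120 = 165°
+90° (square ↑): 165 + 90 = 255°
+37° (analog 37° ↑): 255 + 37 = 292°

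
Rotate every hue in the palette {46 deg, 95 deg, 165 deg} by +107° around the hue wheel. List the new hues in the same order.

153°, 202°, 272°

46 + 107 = 153°
95 + 107 = 202°
165 + 107 = 272°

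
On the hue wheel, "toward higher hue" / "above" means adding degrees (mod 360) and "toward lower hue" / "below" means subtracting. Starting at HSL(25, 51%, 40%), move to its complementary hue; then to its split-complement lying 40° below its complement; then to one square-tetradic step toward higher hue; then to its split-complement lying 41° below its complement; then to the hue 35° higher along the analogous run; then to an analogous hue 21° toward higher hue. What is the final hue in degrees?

270°

+180° (complement): 25 + 180 = 205°
+140° (split-comp 40° ↓): 205 + 140 = 345°
+90° (square ↑): 345 + 90 = 435 → 435 − 360 = 75°
+139° (split-comp 41° ↓): 75 + 139 = 214°
+35° (analog 35° ↑): 214 + 35 = 249°
+21° (analog 21° ↑): 249 + 21 = 270°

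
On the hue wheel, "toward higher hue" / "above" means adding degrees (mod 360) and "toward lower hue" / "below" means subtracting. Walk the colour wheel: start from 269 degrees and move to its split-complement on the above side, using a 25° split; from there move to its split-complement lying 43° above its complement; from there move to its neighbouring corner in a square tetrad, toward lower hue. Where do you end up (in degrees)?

247°

269 + 205 = 474 → 474 − 360 = 114°   (split-comp 25° ↑)
114 + 223 = 337°   (split-comp 43° ↑)
337 − 90 = 247°   (square ↓)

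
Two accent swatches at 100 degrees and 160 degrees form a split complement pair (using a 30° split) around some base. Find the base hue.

310°

The accents sit 30° either side of the complement, so the complement is their short-arc midpoint on the wheel.
Short-arc midpoint of 100° and 160°: 130°.
Base is 180° from the complement: 130 − 180 = -50 → -50 + 360 = 310°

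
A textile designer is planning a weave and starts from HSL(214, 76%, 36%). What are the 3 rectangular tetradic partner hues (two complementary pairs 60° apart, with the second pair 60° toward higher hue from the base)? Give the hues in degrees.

274°, 34°, and 94°

A rectangular tetradic uses two complementary pairs 60° apart: offsets 0°, 60°, 180°, 240°.
214 + 60 = 274°
214 + 180 = 394 → 394 − 360 = 34°
214 + 240 = 454 → 454 − 360 = 94°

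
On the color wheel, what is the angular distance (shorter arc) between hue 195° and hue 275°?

|195 − 275| = 80.
80 ≤ 180, so the shorter arc is 80°.

80°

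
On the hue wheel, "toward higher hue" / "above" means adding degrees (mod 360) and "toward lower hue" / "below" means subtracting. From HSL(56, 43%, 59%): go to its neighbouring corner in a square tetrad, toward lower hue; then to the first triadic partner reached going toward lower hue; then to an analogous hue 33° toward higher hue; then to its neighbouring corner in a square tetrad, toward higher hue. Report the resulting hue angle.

329°

56 − 90 = -34 → -34 + 360 = 326°   (square ↓)
326 − 120 = 206°   (triadic ↓)
206 + 33 = 239°   (analog 33° ↑)
239 + 90 = 329°   (square ↑)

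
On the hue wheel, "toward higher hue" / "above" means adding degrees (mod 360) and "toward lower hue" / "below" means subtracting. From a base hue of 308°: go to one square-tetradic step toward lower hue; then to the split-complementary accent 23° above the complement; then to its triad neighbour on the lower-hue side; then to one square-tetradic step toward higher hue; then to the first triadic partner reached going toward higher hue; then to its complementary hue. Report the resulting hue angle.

−90° (square ↓): 308 − 90 = 218°
+203° (split-comp 23° ↑): 218 + 203 = 421 → 421 − 360 = 61°
−120° (triadic ↓): 61 − 120 = -59 → -59 + 360 = 301°
+90° (square ↑): 301 + 90 = 391 → 391 − 360 = 31°
+120° (triadic ↑): 31 + 120 = 151°
+180° (complement): 151 + 180 = 331°

331°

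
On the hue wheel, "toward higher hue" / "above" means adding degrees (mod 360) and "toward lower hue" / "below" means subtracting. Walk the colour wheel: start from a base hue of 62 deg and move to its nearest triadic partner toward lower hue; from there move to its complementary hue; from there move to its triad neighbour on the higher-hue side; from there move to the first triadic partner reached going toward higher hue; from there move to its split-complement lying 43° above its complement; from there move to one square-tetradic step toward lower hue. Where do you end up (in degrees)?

135°

62 − 120 = -58 → -58 + 360 = 302°   (triadic ↓)
302 + 180 = 482 → 482 − 360 = 122°   (complement)
122 + 120 = 242°   (triadic ↑)
242 + 120 = 362 → 362 − 360 = 2°   (triadic ↑)
2 + 223 = 225°   (split-comp 43° ↑)
225 − 90 = 135°   (square ↓)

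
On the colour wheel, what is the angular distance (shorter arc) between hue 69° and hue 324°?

|69 − 324| = 255.
The shorter arc is 360 − 255 = 105°.

105°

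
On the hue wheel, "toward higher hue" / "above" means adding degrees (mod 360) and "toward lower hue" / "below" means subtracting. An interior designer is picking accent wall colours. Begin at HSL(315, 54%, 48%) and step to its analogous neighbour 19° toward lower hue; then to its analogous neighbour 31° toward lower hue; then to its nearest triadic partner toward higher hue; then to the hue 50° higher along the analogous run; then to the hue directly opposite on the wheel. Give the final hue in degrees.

315 − 19 = 296°   (analog 19° ↓)
296 − 31 = 265°   (analog 31° ↓)
265 + 120 = 385 → 385 − 360 = 25°   (triadic ↑)
25 + 50 = 75°   (analog 50° ↑)
75 + 180 = 255°   (complement)

255°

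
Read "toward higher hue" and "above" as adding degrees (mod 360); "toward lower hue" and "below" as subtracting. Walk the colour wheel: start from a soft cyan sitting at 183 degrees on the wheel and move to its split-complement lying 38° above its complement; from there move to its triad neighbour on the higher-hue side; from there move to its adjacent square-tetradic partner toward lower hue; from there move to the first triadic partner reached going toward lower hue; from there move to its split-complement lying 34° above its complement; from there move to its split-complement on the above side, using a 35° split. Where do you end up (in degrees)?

20°

+218° (split-comp 38° ↑): 183 + 218 = 401 → 401 − 360 = 41°
+120° (triadic ↑): 41 + 120 = 161°
−90° (square ↓): 161 − 90 = 71°
−120° (triadic ↓): 71 − 120 = -49 → -49 + 360 = 311°
+214° (split-comp 34° ↑): 311 + 214 = 525 → 525 − 360 = 165°
+215° (split-comp 35° ↑): 165 + 215 = 380 → 380 − 360 = 20°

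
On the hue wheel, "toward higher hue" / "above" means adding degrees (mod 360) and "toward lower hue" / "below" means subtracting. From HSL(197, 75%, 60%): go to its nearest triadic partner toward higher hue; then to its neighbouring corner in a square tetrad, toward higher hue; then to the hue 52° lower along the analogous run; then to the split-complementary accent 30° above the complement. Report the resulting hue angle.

205°

+120° (triadic ↑): 197 + 120 = 317°
+90° (square ↑): 317 + 90 = 407 → 407 − 360 = 47°
−52° (analog 52° ↓): 47 − 52 = -5 → -5 + 360 = 355°
+210° (split-comp 30° ↑): 355 + 210 = 565 → 565 − 360 = 205°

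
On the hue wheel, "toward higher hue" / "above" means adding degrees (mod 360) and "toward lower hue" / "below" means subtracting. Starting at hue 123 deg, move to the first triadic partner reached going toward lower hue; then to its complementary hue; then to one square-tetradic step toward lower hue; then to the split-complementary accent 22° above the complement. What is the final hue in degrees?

123 − 120 = 3°   (triadic ↓)
3 + 180 = 183°   (complement)
183 − 90 = 93°   (square ↓)
93 + 202 = 295°   (split-comp 22° ↑)

295°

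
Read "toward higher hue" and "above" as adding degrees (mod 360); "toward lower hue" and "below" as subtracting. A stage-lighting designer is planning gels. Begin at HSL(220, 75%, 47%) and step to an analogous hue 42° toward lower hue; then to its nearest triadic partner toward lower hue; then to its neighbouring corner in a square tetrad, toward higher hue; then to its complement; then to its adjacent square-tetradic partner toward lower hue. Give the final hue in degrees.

−42° (analog 42° ↓): 220 − 42 = 178°
−120° (triadic ↓): 178 − 120 = 58°
+90° (square ↑): 58 + 90 = 148°
+180° (complement): 148 + 180 = 328°
−90° (square ↓): 328 − 90 = 238°

238°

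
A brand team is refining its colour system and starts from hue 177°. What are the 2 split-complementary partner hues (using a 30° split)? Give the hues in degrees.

Split-complementary hues sit 30° either side of the complement.
Complement of 177°: 177 + 180 = 357°
357 − 30 = 327°
357 + 30 = 387 → 387 − 360 = 27°

327° and 27°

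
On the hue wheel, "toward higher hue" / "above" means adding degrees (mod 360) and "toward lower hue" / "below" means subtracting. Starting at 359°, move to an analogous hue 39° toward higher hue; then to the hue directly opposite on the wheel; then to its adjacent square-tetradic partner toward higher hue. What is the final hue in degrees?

308°

analog 39° ↑ +39°: 359 + 39 = 398 → 398 − 360 = 38°
complement +180°: 38 + 180 = 218°
square ↑ +90°: 218 + 90 = 308°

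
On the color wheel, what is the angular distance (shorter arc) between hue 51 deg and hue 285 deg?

126°

|51 − 285| = 234.
The shorter arc is 360 − 234 = 126°.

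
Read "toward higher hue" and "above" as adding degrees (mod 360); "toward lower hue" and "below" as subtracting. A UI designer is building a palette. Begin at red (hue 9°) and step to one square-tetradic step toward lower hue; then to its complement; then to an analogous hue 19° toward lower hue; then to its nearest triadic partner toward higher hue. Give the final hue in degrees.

200°

square ↓ −90°: 9 − 90 = -81 → -81 + 360 = 279°
complement +180°: 279 + 180 = 459 → 459 − 360 = 99°
analog 19° ↓ −19°: 99 − 19 = 80°
triadic ↑ +120°: 80 + 120 = 200°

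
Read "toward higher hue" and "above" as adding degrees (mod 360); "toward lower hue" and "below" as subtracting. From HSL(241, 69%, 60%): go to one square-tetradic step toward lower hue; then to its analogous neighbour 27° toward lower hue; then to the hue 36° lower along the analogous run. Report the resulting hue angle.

88°

square ↓ −90°: 241 − 90 = 151°
analog 27° ↓ −27°: 151 − 27 = 124°
analog 36° ↓ −36°: 124 − 36 = 88°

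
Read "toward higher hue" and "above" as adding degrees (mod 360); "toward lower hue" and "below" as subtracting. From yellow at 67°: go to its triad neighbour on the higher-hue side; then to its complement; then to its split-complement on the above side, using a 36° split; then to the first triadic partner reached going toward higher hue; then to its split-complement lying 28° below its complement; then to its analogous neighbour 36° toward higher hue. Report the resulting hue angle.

171°

triadic ↑ +120°: 67 + 120 = 187°
complement +180°: 187 + 180 = 367 → 367 − 360 = 7°
split-comp 36° ↑ +216°: 7 + 216 = 223°
triadic ↑ +120°: 223 + 120 = 343°
split-comp 28° ↓ +152°: 343 + 152 = 495 → 495 − 360 = 135°
analog 36° ↑ +36°: 135 + 36 = 171°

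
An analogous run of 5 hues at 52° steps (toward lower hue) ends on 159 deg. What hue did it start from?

7°

4 steps of 52° (toward lower hue) give a net shift of −208°.
Start = end − shift: 159 + 208 = 367 → 367 − 360 = 7°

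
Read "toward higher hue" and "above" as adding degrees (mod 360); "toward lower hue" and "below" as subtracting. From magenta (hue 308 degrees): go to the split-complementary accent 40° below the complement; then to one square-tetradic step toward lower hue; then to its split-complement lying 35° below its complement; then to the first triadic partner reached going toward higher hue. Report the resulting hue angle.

+140° (split-comp 40° ↓): 308 + 140 = 448 → 448 − 360 = 88°
−90° (square ↓): 88 − 90 = -2 → -2 + 360 = 358°
+145° (split-comp 35° ↓): 358 + 145 = 503 → 503 − 360 = 143°
+120° (triadic ↑): 143 + 120 = 263°

263°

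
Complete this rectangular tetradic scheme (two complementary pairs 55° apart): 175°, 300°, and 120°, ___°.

355°

A rectangular tetradic uses two complementary pairs 55° apart: offsets 0°, 55°, 180°, 235°.
Among {120°, 175°, 300°}, 120° and 300° are a 180° pair.
The remaining hue 175° needs its own complement: 175 + 180 = 355°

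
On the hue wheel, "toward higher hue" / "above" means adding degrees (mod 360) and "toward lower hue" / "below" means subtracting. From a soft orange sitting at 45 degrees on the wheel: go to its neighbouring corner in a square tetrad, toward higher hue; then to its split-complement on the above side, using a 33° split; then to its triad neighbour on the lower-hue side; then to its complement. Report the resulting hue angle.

48°

square ↑ +90°: 45 + 90 = 135°
split-comp 33° ↑ +213°: 135 + 213 = 348°
triadic ↓ −120°: 348 − 120 = 228°
complement +180°: 228 + 180 = 408 → 408 − 360 = 48°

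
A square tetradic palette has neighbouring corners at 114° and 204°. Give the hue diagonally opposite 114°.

A square tetradic scheme places four hues 90° apart; opposite corners are 180° apart.
114 + 180 = 294°

294°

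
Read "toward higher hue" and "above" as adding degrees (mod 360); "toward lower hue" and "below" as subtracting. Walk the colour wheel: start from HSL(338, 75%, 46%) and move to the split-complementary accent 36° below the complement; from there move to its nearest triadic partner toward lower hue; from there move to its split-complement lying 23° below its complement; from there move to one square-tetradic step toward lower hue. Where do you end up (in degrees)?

69°

split-comp 36° ↓ +144°: 338 + 144 = 482 → 482 − 360 = 122°
triadic ↓ −120°: 122 − 120 = 2°
split-comp 23° ↓ +157°: 2 + 157 = 159°
square ↓ −90°: 159 − 90 = 69°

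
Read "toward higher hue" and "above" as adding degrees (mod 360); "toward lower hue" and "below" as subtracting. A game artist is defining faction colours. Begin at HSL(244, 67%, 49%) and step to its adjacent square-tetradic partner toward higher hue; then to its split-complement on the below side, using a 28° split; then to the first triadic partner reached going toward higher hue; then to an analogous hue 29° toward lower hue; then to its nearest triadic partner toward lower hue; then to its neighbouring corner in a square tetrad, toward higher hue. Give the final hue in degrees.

square ↑ +90°: 244 + 90 = 334°
split-comp 28° ↓ +152°: 334 + 152 = 486 → 486 − 360 = 126°
triadic ↑ +120°: 126 + 120 = 246°
analog 29° ↓ −29°: 246 − 29 = 217°
triadic ↓ −120°: 217 − 120 = 97°
square ↑ +90°: 97 + 90 = 187°

187°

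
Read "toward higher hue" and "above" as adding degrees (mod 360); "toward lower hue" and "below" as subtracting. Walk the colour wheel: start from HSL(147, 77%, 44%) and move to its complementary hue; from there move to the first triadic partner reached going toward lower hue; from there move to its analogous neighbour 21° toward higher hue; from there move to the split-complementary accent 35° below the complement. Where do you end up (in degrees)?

complement +180°: 147 + 180 = 327°
triadic ↓ −120°: 327 − 120 = 207°
analog 21° ↑ +21°: 207 + 21 = 228°
split-comp 35° ↓ +145°: 228 + 145 = 373 → 373 − 360 = 13°

13°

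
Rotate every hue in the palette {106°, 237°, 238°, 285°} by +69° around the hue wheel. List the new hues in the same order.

175°, 306°, 307°, 354°

106 + 69 = 175°
237 + 69 = 306°
238 + 69 = 307°
285 + 69 = 354°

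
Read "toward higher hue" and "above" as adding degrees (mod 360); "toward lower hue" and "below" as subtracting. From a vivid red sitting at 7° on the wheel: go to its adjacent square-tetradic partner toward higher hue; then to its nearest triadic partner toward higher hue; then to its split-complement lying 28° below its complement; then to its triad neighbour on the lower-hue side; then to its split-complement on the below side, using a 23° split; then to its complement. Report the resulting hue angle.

226°

7 + 90 = 97°   (square ↑)
97 + 120 = 217°   (triadic ↑)
217 + 152 = 369 → 369 − 360 = 9°   (split-comp 28° ↓)
9 − 120 = -111 → -111 + 360 = 249°   (triadic ↓)
249 + 157 = 406 → 406 − 360 = 46°   (split-comp 23° ↓)
46 + 180 = 226°   (complement)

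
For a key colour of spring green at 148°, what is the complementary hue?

The complement sits 180° across the wheel.
148 + 180 = 328°

328°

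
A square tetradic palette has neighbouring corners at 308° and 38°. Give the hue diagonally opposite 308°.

128°

A square tetradic scheme places four hues 90° apart; opposite corners are 180° apart.
308 + 180 = 488 → 488 − 360 = 128°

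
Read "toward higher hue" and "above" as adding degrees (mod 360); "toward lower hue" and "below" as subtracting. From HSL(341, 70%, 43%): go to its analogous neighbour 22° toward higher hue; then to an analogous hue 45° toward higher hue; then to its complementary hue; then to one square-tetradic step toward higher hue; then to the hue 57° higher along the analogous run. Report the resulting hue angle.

15°

+22° (analog 22° ↑): 341 + 22 = 363 → 363 − 360 = 3°
+45° (analog 45° ↑): 3 + 45 = 48°
+180° (complement): 48 + 180 = 228°
+90° (square ↑): 228 + 90 = 318°
+57° (analog 57° ↑): 318 + 57 = 375 → 375 − 360 = 15°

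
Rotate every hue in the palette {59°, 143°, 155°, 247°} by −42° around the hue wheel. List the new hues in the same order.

59 − 42 = 17°
143 − 42 = 101°
155 − 42 = 113°
247 − 42 = 205°

17°, 101°, 113°, 205°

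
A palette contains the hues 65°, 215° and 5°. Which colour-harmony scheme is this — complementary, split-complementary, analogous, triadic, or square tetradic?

split-complementary

Sort the hues: 5°, 65°, 215°.
Successive gaps around the wheel: 60°, 150°, 150°.
Two 150° gaps and one 60° gap — a base hue opposite a pair of accents 30° either side of its complement — is the split-complementary pattern.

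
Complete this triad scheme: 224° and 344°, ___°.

A triad places three hues 120° apart.
The full set through 224° is {104°, 224°, 344°}.
Given {224°, 344°}, the missing hue is 104°.

104°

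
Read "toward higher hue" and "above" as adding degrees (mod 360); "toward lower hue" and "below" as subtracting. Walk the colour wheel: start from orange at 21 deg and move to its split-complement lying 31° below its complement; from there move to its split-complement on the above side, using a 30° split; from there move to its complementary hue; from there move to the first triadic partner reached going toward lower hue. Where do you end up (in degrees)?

80°

+149° (split-comp 31° ↓): 21 + 149 = 170°
+210° (split-comp 30° ↑): 170 + 210 = 380 → 380 − 360 = 20°
+180° (complement): 20 + 180 = 200°
−120° (triadic ↓): 200 − 120 = 80°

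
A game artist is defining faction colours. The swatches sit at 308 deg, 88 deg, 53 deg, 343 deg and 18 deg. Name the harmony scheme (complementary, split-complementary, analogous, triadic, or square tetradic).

analogous

Sort the hues: 18°, 53°, 88°, 308°, 343°.
Successive gaps around the wheel: 35°, 35°, 220°, 35°, 35°.
A run of hues at equal small steps (35°) with one large closing gap is an analogous group.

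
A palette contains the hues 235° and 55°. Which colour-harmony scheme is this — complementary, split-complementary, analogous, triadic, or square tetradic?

complementary

Sort the hues: 55°, 235°.
Successive gaps around the wheel: 180°, 180°.
Two hues 180° apart are complementary.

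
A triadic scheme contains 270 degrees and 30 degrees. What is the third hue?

A triad spaces three hues 120° apart.
The full set is {30°, 150°, 270°}.

150°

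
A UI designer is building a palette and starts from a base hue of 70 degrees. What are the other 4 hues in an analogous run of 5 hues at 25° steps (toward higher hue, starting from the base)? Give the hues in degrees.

95°, 120°, 145°, 170°

Analogous hues sit every 25° along the wheel.
70 + 25 = 95°
70 + 50 = 120°
70 + 75 = 145°
70 + 100 = 170°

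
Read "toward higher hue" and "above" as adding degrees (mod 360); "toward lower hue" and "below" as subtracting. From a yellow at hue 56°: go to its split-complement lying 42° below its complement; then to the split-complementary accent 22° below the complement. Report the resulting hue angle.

352°

56 + 138 = 194°   (split-comp 42° ↓)
194 + 158 = 352°   (split-comp 22° ↓)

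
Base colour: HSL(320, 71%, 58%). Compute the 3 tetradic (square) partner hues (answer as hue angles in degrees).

50°, 140° and 230°

A square tetradic scheme places four hues every 90°.
320 + 90 = 410 → 410 − 360 = 50°
320 + 180 = 500 → 500 − 360 = 140°
320 + 270 = 590 → 590 − 360 = 230°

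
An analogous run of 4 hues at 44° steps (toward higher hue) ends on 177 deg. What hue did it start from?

3 steps of 44° (toward higher hue) give a net shift of +132°.
Start = end − shift: 177 − 132 = 45°

45°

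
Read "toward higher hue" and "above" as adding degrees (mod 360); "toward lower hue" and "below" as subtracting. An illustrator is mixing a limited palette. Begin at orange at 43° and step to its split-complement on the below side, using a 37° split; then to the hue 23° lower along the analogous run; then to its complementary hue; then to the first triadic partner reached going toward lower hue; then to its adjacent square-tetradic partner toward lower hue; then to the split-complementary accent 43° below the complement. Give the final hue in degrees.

split-comp 37° ↓ +143°: 43 + 143 = 186°
analog 23° ↓ −23°: 186 − 23 = 163°
complement +180°: 163 + 180 = 343°
triadic ↓ −120°: 343 − 120 = 223°
square ↓ −90°: 223 − 90 = 133°
split-comp 43° ↓ +137°: 133 + 137 = 270°

270°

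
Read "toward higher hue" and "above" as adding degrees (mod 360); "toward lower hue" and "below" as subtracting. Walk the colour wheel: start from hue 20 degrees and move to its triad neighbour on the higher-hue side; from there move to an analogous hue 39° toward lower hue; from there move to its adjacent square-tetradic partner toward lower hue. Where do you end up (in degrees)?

20 + 120 = 140°   (triadic ↑)
140 − 39 = 101°   (analog 39° ↓)
101 − 90 = 11°   (square ↓)

11°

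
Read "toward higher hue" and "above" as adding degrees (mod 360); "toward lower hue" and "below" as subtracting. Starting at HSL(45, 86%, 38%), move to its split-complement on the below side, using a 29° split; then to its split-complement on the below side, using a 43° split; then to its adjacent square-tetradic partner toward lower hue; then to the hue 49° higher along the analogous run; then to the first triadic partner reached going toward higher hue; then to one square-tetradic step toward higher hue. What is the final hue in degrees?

+151° (split-comp 29° ↓): 45 + 151 = 196°
+137° (split-comp 43° ↓): 196 + 137 = 333°
−90° (square ↓): 333 − 90 = 243°
+49° (analog 49° ↑): 243 + 49 = 292°
+120° (triadic ↑): 292 + 120 = 412 → 412 − 360 = 52°
+90° (square ↑): 52 + 90 = 142°

142°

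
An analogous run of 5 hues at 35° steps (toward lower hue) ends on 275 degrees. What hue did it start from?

4 steps of 35° (toward lower hue) give a net shift of −140°.
Start = end − shift: 275 + 140 = 415 → 415 − 360 = 55°

55°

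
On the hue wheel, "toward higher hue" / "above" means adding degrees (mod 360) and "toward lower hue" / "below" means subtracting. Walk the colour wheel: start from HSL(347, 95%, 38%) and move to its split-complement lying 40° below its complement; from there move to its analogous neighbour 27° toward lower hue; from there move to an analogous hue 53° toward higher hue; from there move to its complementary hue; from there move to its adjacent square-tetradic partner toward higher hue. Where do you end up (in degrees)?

63°

347 + 140 = 487 → 487 − 360 = 127°   (split-comp 40° ↓)
127 − 27 = 100°   (analog 27° ↓)
100 + 53 = 153°   (analog 53° ↑)
153 + 180 = 333°   (complement)
333 + 90 = 423 → 423 − 360 = 63°   (square ↑)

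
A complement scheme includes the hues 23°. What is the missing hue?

203°

The complement sits 180° across the wheel.
The full set through 23° is {23°, 203°}.
Given {23°}, the missing hue is 203°.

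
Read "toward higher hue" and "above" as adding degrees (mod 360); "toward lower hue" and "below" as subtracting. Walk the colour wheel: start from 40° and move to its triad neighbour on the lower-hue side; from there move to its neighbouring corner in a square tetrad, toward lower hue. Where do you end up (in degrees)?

190°

−120° (triadic ↓): 40 − 120 = -80 → -80 + 360 = 280°
−90° (square ↓): 280 − 90 = 190°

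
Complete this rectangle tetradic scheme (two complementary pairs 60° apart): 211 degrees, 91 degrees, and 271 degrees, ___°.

A rectangular tetradic uses two complementary pairs 60° apart: offsets 0°, 60°, 180°, 240°.
Among {91°, 211°, 271°}, 91° and 271° are a 180° pair.
The remaining hue 211° needs its own complement: 211 + 180 = 391 → 391 − 360 = 31°

31°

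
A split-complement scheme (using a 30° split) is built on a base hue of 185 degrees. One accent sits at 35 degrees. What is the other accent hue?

Split-complementary hues sit 30° either side of the complement.
Complement of the base 185°: 185 + 180 = 365 → 365 − 360 = 5°
The given accent 35° is 30° one side of 5°; the other accent sits 30° the other side: 5 − 30 = -25 → -25 + 360 = 335°

335°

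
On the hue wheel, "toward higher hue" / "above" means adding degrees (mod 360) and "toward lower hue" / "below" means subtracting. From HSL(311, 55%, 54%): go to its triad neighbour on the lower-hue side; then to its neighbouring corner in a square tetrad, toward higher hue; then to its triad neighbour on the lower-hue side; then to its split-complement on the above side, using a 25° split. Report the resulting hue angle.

triadic ↓ −120°: 311 − 120 = 191°
square ↑ +90°: 191 + 90 = 281°
triadic ↓ −120°: 281 − 120 = 161°
split-comp 25° ↑ +205°: 161 + 205 = 366 → 366 − 360 = 6°

6°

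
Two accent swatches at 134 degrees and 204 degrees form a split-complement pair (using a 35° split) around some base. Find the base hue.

The accents sit 35° either side of the complement, so the complement is their short-arc midpoint on the wheel.
Short-arc midpoint of 134° and 204°: 169°.
Base is 180° from the complement: 169 − 180 = -11 → -11 + 360 = 349°

349°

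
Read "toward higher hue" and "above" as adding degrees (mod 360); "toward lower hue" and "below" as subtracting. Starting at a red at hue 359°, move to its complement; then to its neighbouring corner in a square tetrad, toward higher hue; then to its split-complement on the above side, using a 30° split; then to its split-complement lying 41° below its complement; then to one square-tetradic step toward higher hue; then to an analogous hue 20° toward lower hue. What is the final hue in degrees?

complement +180°: 359 + 180 = 539 → 539 − 360 = 179°
square ↑ +90°: 179 + 90 = 269°
split-comp 30° ↑ +210°: 269 + 210 = 479 → 479 − 360 = 119°
split-comp 41° ↓ +139°: 119 + 139 = 258°
square ↑ +90°: 258 + 90 = 348°
analog 20° ↓ −20°: 348 − 20 = 328°

328°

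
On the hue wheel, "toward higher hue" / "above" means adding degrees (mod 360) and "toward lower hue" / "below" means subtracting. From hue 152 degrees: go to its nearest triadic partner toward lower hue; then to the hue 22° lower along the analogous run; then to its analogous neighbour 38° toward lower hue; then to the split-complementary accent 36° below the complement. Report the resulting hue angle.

triadic ↓ −120°: 152 − 120 = 32°
analog 22° ↓ −22°: 32 − 22 = 10°
analog 38° ↓ −38°: 10 − 38 = -28 → -28 + 360 = 332°
split-comp 36° ↓ +144°: 332 + 144 = 476 → 476 − 360 = 116°

116°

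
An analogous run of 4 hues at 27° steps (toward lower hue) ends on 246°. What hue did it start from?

3 steps of 27° (toward lower hue) give a net shift of −81°.
Start = end − shift: 246 + 81 = 327°

327°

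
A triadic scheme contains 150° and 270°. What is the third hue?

30°

A triad spaces three hues 120° apart.
The full set is {30°, 150°, 270°}.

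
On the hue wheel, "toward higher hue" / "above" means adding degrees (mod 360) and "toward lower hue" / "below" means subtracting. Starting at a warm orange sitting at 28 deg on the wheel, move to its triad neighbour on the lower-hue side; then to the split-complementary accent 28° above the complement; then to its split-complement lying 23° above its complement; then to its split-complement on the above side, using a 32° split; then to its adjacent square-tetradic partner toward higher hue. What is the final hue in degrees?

261°

−120° (triadic ↓): 28 − 120 = -92 → -92 + 360 = 268°
+208° (split-comp 28° ↑): 268 + 208 = 476 → 476 − 360 = 116°
+203° (split-comp 23° ↑): 116 + 203 = 319°
+212° (split-comp 32° ↑): 319 + 212 = 531 → 531 − 360 = 171°
+90° (square ↑): 171 + 90 = 261°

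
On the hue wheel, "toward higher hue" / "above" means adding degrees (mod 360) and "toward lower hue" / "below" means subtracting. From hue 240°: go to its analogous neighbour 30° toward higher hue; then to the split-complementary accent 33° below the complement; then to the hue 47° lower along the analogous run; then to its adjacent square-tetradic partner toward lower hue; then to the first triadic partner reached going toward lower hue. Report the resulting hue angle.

160°

analog 30° ↑ +30°: 240 + 30 = 270°
split-comp 33° ↓ +147°: 270 + 147 = 417 → 417 − 360 = 57°
analog 47° ↓ −47°: 57 − 47 = 10°
square ↓ −90°: 10 − 90 = -80 → -80 + 360 = 280°
triadic ↓ −120°: 280 − 120 = 160°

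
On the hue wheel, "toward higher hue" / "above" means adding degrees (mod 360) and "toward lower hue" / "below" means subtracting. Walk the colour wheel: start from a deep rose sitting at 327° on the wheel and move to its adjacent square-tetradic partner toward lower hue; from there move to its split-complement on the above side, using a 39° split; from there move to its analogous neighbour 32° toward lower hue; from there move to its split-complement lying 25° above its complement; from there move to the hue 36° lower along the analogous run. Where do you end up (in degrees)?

233°

square ↓ −90°: 327 − 90 = 237°
split-comp 39° ↑ +219°: 237 + 219 = 456 → 456 − 360 = 96°
analog 32° ↓ −32°: 96 − 32 = 64°
split-comp 25° ↑ +205°: 64 + 205 = 269°
analog 36° ↓ −36°: 269 − 36 = 233°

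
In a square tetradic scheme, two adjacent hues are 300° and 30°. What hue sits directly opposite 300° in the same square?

A square tetradic scheme places four hues 90° apart; opposite corners are 180° apart.
300 + 180 = 480 → 480 − 360 = 120°

120°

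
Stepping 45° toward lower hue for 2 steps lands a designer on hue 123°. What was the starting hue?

213°

2 steps of 45° (toward lower hue) give a net shift of −90°.
Start = end − shift: 123 + 90 = 213°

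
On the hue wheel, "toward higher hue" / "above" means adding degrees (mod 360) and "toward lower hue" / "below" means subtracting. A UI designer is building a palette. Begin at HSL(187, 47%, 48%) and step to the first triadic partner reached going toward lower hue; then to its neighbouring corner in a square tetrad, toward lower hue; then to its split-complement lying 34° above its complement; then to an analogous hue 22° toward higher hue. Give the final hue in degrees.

−120° (triadic ↓): 187 − 120 = 67°
−90° (square ↓): 67 − 90 = -23 → -23 + 360 = 337°
+214° (split-comp 34° ↑): 337 + 214 = 551 → 551 − 360 = 191°
+22° (analog 22° ↑): 191 + 22 = 213°

213°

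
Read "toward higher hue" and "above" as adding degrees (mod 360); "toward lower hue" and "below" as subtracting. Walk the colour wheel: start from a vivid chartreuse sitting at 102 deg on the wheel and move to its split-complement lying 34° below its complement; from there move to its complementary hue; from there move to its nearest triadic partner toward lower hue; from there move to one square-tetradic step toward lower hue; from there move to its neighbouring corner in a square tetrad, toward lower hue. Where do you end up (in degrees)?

split-comp 34° ↓ +146°: 102 + 146 = 248°
complement +180°: 248 + 180 = 428 → 428 − 360 = 68°
triadic ↓ −120°: 68 − 120 = -52 → -52 + 360 = 308°
square ↓ −90°: 308 − 90 = 218°
square ↓ −90°: 218 − 90 = 128°

128°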